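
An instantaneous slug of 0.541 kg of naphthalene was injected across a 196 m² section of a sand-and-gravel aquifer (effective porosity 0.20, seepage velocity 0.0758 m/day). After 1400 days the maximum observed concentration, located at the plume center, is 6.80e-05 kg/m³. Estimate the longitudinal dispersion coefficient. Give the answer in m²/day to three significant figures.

At the plume center C_max = M/(n_e·A·√(4πDt)), so D = M²/(4πt·(n_e·A·C_max)²).
n_e·A·C_max = 0.20 × 196 × 6.80e-05 = 0.002666 kg/m.
D = 0.541²/(4π × 1400 × 0.002666²) = 2.34 m²/day.

2.34 m²/day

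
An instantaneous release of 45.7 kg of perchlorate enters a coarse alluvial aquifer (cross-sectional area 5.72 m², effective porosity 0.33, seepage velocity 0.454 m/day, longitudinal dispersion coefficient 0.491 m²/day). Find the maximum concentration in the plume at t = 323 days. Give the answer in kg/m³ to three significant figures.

The peak of an instantaneous 1D plume sits at x = vt; there the Gaussian factor is 1 and C_max = M/(n_e·A·√(4πDt)), where n_e·A is the pore area the mass is dissolved in.
√(4πDt) = √(4π × 0.491 × 323) = 44.64 m, so C_max = 45.7/(0.33 × 5.72 × 44.64) = 0.542 kg/m³.

0.542 kg/m³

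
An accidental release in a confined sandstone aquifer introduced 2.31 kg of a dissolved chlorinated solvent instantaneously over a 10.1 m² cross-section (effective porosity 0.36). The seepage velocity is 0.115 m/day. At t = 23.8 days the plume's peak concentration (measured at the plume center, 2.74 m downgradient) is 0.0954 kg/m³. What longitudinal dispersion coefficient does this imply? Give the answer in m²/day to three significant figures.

0.148 m²/day

At the plume center C_max = M/(n_e·A·√(4πDt)), so D = M²/(4πt·(n_e·A·C_max)²).
n_e·A·C_max = 0.36 × 10.1 × 0.0954 = 0.3469 kg/m.
D = 2.31²/(4π × 23.8 × 0.3469²) = 0.148 m²/day.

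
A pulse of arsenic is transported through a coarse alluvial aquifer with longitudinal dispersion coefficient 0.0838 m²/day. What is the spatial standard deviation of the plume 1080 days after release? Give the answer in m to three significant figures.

Dispersive spreading gives a Gaussian with σ² = 2Dt; advection only shifts the center.
σ = √(2 × 0.0838 × 1080) = 13.5 m.

13.5 m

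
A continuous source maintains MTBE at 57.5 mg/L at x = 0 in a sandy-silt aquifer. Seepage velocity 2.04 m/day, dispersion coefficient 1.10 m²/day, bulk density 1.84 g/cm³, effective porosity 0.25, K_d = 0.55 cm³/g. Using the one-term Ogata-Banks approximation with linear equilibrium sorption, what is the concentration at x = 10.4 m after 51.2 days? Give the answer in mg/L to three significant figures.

56.7 mg/L

Retardation factor R = 1 + ρ_b·K_d/n = 1 + 1.84 × 0.55/0.25 = 5.048.
Sorption retards both mechanisms: v_R = v/R = 0.4041 m/day, D_R = D/R = 0.2179 m²/day.
v_R·t = 0.4041 × 51.2 = 20.68992 m; 2√(D_R t) = 6.680 m; argument = (10.4 − 20.68992)/6.680 = -1.540.
C = C₀ × ½·erfc(-1.540) = 57.5 × 0.9853 = 56.7 mg/L.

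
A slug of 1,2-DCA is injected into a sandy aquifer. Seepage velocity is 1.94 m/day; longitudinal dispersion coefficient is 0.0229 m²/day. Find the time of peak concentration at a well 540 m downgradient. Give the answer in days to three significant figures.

278 days

For the 1D instantaneous-source solution, setting ∂C/∂t = 0 at fixed x gives v²t² + 2Dt − x² = 0, so t = (√(D² + v²x²) − D)/v².
√(D² + v²x²) = √(0.0229² + 1.94² × 540²) = 1048; v² = 3.7636.
t = (1048 − 0.0229)/3.7636 = 278 days (vs. the pure-advection estimate x/v = 278 d).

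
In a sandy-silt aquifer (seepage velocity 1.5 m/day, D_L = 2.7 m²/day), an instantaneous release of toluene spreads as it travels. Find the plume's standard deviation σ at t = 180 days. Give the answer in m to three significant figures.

31.2 m

Dispersive spreading gives a Gaussian with σ² = 2Dt; advection only shifts the center.
σ = √(2 × 2.7 × 180) = 31.2 m.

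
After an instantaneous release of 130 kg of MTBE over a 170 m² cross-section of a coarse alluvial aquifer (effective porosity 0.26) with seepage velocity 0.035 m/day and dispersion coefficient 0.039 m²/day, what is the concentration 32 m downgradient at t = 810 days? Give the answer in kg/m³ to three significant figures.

For an instantaneous plane source, C(x,t) = M/(n_e·A·√(4πDt)) · exp(−(x−vt)²/(4Dt)), with n_e·A the pore (flow) area.
Plume center vt = 0.035 × 810 = 28.35 m, so the well at 32 m is 3.65 m downgradient of the peak.
√(4πDt) = 19.92 m, giving peak height M/(n_e·A·√(4πDt)) = 130/(0.26 × 170 × 19.92) = 0.1476 kg/m³.
(x−vt)²/(4Dt) = (3.65)²/(4 × 0.039 × 810) = 0.1054; exp(−0.1054) = 0.9000.
C = 0.1476 × 0.9000 = 0.133 kg/m³.

0.133 kg/m³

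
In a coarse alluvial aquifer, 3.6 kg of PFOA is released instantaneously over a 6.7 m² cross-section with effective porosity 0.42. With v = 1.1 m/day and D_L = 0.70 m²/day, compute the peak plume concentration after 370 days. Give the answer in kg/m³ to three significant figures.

0.0224 kg/m³

The peak of an instantaneous 1D plume sits at x = vt; there the Gaussian factor is 1 and C_max = M/(n_e·A·√(4πDt)), where n_e·A is the pore area the mass is dissolved in.
√(4πDt) = √(4π × 0.70 × 370) = 57.05 m, so C_max = 3.6/(0.42 × 6.7 × 57.05) = 0.0224 kg/m³.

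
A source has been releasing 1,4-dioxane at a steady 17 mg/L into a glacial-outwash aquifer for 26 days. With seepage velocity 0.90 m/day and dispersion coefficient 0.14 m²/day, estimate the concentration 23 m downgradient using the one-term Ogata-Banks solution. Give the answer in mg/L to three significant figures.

9.50 mg/L

For a continuous step input, C/C₀ ≈ ½·erfc((x−vt)/(2√(Dt))).
vt = 0.90 × 26 = 23.4 m and 2√(Dt) = 2√(0.14 × 26) = 3.816 m.
Argument (x−vt)/(2√(Dt)) = (23 − 23.4)/3.816 = -0.1048; ½·erfc(-0.1048) = 0.5589.
C = 17 × 0.5589 = 9.50 mg/L.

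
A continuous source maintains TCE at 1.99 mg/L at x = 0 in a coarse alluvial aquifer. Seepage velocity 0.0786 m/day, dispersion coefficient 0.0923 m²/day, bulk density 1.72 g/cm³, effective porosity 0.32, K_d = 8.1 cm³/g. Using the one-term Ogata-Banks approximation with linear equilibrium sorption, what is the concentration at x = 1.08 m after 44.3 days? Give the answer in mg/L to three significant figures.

Retardation factor R = 1 + ρ_b·K_d/n = 1 + 1.72 × 8.1/0.32 = 44.54.
Sorption retards both mechanisms: v_R = v/R = 0.001765 m/day, D_R = D/R = 0.002072 m²/day.
v_R·t = 0.001765 × 44.3 = 0.0781895 m; 2√(D_R t) = 0.6059 m; argument = (1.08 − 0.0781895)/0.6059 = 1.653.
C = C₀ × ½·erfc(1.653) = 1.99 × 0.009702 = 0.0193 mg/L.

0.0193 mg/L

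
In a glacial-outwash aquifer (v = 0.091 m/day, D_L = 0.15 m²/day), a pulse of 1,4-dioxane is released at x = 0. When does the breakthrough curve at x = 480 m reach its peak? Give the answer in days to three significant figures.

5260 days

For the 1D instantaneous-source solution, setting ∂C/∂t = 0 at fixed x gives v²t² + 2Dt − x² = 0, so t = (√(D² + v²x²) − D)/v².
√(D² + v²x²) = √(0.15² + 0.091² × 480²) = 43.68; v² = 0.008281.
t = (43.68 − 0.15)/0.008281 = 5260 days (vs. the pure-advection estimate x/v = 5270 d).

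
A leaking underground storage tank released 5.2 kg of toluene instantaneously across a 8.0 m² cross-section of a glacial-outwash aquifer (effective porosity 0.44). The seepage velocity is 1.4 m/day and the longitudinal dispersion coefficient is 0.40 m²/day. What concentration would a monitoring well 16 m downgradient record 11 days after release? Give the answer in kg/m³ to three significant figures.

For an instantaneous plane source, C(x,t) = M/(n_e·A·√(4πDt)) · exp(−(x−vt)²/(4Dt)), with n_e·A the pore (flow) area.
Plume center vt = 1.4 × 11 = 15.4 m, so the well at 16 m is 0.6 m downgradient of the peak.
√(4πDt) = 7.436 m, giving peak height M/(n_e·A·√(4πDt)) = 5.2/(0.44 × 8.0 × 7.436) = 0.1987 kg/m³.
(x−vt)²/(4Dt) = (0.6)²/(4 × 0.40 × 11) = 0.02045; exp(−0.02045) = 0.9798.
C = 0.1987 × 0.9798 = 0.195 kg/m³.

0.195 kg/m³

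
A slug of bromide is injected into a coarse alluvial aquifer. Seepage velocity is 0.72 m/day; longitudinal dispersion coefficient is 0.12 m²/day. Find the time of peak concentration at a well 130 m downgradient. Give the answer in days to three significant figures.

For the 1D instantaneous-source solution, setting ∂C/∂t = 0 at fixed x gives v²t² + 2Dt − x² = 0, so t = (√(D² + v²x²) − D)/v².
√(D² + v²x²) = √(0.12² + 0.72² × 130²) = 93.60; v² = 0.5184.
t = (93.60 − 0.12)/0.5184 = 180 days (vs. the pure-advection estimate x/v = 181 d).

180 days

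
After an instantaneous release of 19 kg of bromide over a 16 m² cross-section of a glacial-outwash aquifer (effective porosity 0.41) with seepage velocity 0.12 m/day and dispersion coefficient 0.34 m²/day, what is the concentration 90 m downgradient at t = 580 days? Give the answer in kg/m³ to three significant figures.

For an instantaneous plane source, C(x,t) = M/(n_e·A·√(4πDt)) · exp(−(x−vt)²/(4Dt)), with n_e·A the pore (flow) area.
Plume center vt = 0.12 × 580 = 69.6 m, so the well at 90 m is 20.4 m downgradient of the peak.
√(4πDt) = 49.78 m, giving peak height M/(n_e·A·√(4πDt)) = 19/(0.41 × 16 × 49.78) = 0.05818 kg/m³.
(x−vt)²/(4Dt) = (20.4)²/(4 × 0.34 × 580) = 0.5276; exp(−0.5276) = 0.5900.
C = 0.05818 × 0.5900 = 0.0343 kg/m³.

0.0343 kg/m³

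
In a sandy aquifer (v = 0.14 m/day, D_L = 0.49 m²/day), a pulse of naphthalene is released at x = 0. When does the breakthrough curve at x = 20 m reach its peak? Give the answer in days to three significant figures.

For the 1D instantaneous-source solution, setting ∂C/∂t = 0 at fixed x gives v²t² + 2Dt − x² = 0, so t = (√(D² + v²x²) − D)/v².
√(D² + v²x²) = √(0.49² + 0.14² × 20²) = 2.843; v² = 0.0196.
t = (2.843 − 0.49)/0.0196 = 120 days (vs. the pure-advection estimate x/v = 143 d).

120 days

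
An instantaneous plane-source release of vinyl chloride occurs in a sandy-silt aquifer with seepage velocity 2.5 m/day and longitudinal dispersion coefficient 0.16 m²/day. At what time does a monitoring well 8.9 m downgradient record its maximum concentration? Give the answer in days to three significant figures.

3.53 days

For the 1D instantaneous-source solution, setting ∂C/∂t = 0 at fixed x gives v²t² + 2Dt − x² = 0, so t = (√(D² + v²x²) − D)/v².
√(D² + v²x²) = √(0.16² + 2.5² × 8.9²) = 22.25; v² = 6.25.
t = (22.25 − 0.16)/6.25 = 3.53 days (vs. the pure-advection estimate x/v = 3.56 d).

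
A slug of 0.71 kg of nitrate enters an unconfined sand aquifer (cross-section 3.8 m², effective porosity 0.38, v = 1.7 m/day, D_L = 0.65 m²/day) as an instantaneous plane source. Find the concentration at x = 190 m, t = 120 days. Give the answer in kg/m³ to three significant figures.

0.00838 kg/m³

For an instantaneous plane source, C(x,t) = M/(n_e·A·√(4πDt)) · exp(−(x−vt)²/(4Dt)), with n_e·A the pore (flow) area.
Plume center vt = 1.7 × 120 = 204 m, so the well at 190 m is 14 m upgradient of the peak.
√(4πDt) = 31.31 m, giving peak height M/(n_e·A·√(4πDt)) = 0.71/(0.38 × 3.8 × 31.31) = 0.01570 kg/m³.
(x−vt)²/(4Dt) = (-14)²/(4 × 0.65 × 120) = 0.6282; exp(−0.6282) = 0.5336.
C = 0.01570 × 0.5336 = 0.00838 kg/m³.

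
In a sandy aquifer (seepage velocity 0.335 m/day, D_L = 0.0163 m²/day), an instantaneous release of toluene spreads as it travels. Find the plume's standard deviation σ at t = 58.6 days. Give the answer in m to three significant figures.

Dispersive spreading gives a Gaussian with σ² = 2Dt; advection only shifts the center.
σ = √(2 × 0.0163 × 58.6) = 1.38 m.

1.38 m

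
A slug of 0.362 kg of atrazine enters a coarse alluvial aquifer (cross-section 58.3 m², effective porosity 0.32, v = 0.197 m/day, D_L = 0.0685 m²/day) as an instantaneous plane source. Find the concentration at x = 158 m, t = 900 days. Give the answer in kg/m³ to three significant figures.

0.000154 kg/m³

For an instantaneous plane source, C(x,t) = M/(n_e·A·√(4πDt)) · exp(−(x−vt)²/(4Dt)), with n_e·A the pore (flow) area.
Plume center vt = 0.197 × 900 = 177.3 m, so the well at 158 m is 19.3 m upgradient of the peak.
√(4πDt) = 27.83 m, giving peak height M/(n_e·A·√(4πDt)) = 0.362/(0.32 × 58.3 × 27.83) = 0.0006972 kg/m³.
(x−vt)²/(4Dt) = (-19.3)²/(4 × 0.0685 × 900) = 1.511; exp(−1.511) = 0.2207.
C = 0.0006972 × 0.2207 = 0.000154 kg/m³.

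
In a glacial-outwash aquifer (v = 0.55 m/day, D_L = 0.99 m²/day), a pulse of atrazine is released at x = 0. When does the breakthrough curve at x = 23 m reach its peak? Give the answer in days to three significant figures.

For the 1D instantaneous-source solution, setting ∂C/∂t = 0 at fixed x gives v²t² + 2Dt − x² = 0, so t = (√(D² + v²x²) − D)/v².
√(D² + v²x²) = √(0.99² + 0.55² × 23²) = 12.69; v² = 0.3025.
t = (12.69 − 0.99)/0.3025 = 38.7 days (vs. the pure-advection estimate x/v = 41.8 d).

38.7 days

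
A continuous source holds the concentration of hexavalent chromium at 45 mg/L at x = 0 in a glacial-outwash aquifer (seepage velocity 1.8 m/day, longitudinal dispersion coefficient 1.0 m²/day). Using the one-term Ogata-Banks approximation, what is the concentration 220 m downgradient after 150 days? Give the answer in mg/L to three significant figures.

For a continuous step input, C/C₀ ≈ ½·erfc((x−vt)/(2√(Dt))).
vt = 1.8 × 150 = 270 m and 2√(Dt) = 2√(1.0 × 150) = 24.49 m.
Argument (x−vt)/(2√(Dt)) = (220 − 270)/24.49 = -2.042; ½·erfc(-2.042) = 0.9981.
C = 45 × 0.9981 = 44.9 mg/L.

44.9 mg/L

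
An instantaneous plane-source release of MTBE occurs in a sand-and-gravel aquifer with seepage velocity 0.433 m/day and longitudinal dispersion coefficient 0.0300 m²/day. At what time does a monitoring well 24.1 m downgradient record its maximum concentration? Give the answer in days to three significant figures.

For the 1D instantaneous-source solution, setting ∂C/∂t = 0 at fixed x gives v²t² + 2Dt − x² = 0, so t = (√(D² + v²x²) − D)/v².
√(D² + v²x²) = √(0.0300² + 0.433² × 24.1²) = 10.44; v² = 0.187489.
t = (10.44 − 0.0300)/0.187489 = 55.5 days (vs. the pure-advection estimate x/v = 55.7 d).

55.5 days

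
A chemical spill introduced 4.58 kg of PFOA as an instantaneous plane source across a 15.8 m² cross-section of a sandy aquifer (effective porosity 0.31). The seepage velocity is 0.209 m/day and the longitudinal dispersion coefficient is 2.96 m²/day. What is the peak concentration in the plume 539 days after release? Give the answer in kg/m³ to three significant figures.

0.00660 kg/m³

The peak of an instantaneous 1D plume sits at x = vt; there the Gaussian factor is 1 and C_max = M/(n_e·A·√(4πDt)), where n_e·A is the pore area the mass is dissolved in.
√(4πDt) = √(4π × 2.96 × 539) = 141.6 m, so C_max = 4.58/(0.31 × 15.8 × 141.6) = 0.00660 kg/m³.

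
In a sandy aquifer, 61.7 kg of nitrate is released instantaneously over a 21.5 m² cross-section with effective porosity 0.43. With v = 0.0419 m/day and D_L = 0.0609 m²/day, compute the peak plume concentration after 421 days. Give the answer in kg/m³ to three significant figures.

0.372 kg/m³

The peak of an instantaneous 1D plume sits at x = vt; there the Gaussian factor is 1 and C_max = M/(n_e·A·√(4πDt)), where n_e·A is the pore area the mass is dissolved in.
√(4πDt) = √(4π × 0.0609 × 421) = 17.95 m, so C_max = 61.7/(0.43 × 21.5 × 17.95) = 0.372 kg/m³.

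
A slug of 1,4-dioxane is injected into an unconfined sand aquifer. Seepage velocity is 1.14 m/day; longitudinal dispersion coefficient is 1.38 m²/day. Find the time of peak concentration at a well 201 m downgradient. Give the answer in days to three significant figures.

For the 1D instantaneous-source solution, setting ∂C/∂t = 0 at fixed x gives v²t² + 2Dt − x² = 0, so t = (√(D² + v²x²) − D)/v².
√(D² + v²x²) = √(1.38² + 1.14² × 201²) = 229.1; v² = 1.2996.
t = (229.1 − 1.38)/1.2996 = 175 days (vs. the pure-advection estimate x/v = 176 d).

175 days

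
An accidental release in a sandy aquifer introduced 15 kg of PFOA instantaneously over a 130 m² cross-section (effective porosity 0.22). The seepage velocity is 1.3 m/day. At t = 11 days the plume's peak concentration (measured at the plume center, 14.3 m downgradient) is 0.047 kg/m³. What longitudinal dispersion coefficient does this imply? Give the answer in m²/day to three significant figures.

0.901 m²/day

At the plume center C_max = M/(n_e·A·√(4πDt)), so D = M²/(4πt·(n_e·A·C_max)²).
n_e·A·C_max = 0.22 × 130 × 0.047 = 1.344 kg/m.
D = 15²/(4π × 11 × 1.344²) = 0.901 m²/day.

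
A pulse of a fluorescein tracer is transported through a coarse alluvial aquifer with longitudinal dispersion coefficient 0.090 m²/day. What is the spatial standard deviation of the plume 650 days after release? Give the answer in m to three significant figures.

10.8 m

Dispersive spreading gives a Gaussian with σ² = 2Dt; advection only shifts the center.
σ = √(2 × 0.090 × 650) = 10.8 m.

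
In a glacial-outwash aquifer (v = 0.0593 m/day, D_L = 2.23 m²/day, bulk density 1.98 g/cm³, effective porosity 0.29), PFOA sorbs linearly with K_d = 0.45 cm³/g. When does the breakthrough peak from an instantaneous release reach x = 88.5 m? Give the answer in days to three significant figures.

Retardation factor R = 1 + ρ_b·K_d/n = 1 + 1.98 × 0.45/0.29 = 4.072.
Sorption retards both mechanisms: v_R = v/R = 0.01456 m/day, D_R = D/R = 0.5476 m²/day.
Peak time from v_R²t² + 2D_R t − x² = 0: t = (√(D_R² + v_R²x²) − D_R)/v_R².
√(D_R² + v_R²x²) = √(0.5476² + 0.01456² × 88.5²) = 1.400; v_R² = 0.0002120.
t = (1.400 − 0.5476)/0.0002120 = 4020 days.

4020 days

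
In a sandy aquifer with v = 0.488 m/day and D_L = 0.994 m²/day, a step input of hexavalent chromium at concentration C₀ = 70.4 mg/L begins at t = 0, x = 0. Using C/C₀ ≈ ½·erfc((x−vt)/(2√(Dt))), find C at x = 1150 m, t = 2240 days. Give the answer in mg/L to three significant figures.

For a continuous step input, C/C₀ ≈ ½·erfc((x−vt)/(2√(Dt))).
vt = 0.488 × 2240 = 1093.12 m and 2√(Dt) = 2√(0.994 × 2240) = 94.37 m.
Argument (x−vt)/(2√(Dt)) = (1150 − 1093.12)/94.37 = 0.6027; ½·erfc(0.6027) = 0.1970.
C = 70.4 × 0.1970 = 13.9 mg/L.

13.9 mg/L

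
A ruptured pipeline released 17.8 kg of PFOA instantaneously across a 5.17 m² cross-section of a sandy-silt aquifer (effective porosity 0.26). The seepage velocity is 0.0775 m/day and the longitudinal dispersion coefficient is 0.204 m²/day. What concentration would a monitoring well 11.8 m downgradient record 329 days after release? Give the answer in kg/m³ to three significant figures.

For an instantaneous plane source, C(x,t) = M/(n_e·A·√(4πDt)) · exp(−(x−vt)²/(4Dt)), with n_e·A the pore (flow) area.
Plume center vt = 0.0775 × 329 = 25.4975 m, so the well at 11.8 m is 13.6975 m upgradient of the peak.
√(4πDt) = 29.04 m, giving peak height M/(n_e·A·√(4πDt)) = 17.8/(0.26 × 5.17 × 29.04) = 0.4560 kg/m³.
(x−vt)²/(4Dt) = (-13.6975)²/(4 × 0.204 × 329) = 0.6989; exp(−0.6989) = 0.4971.
C = 0.4560 × 0.4971 = 0.227 kg/m³.

0.227 kg/m³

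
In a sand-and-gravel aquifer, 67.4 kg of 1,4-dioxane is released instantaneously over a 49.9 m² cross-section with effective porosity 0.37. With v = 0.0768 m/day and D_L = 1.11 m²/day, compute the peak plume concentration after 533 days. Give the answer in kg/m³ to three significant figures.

The peak of an instantaneous 1D plume sits at x = vt; there the Gaussian factor is 1 and C_max = M/(n_e·A·√(4πDt)), where n_e·A is the pore area the mass is dissolved in.
√(4πDt) = √(4π × 1.11 × 533) = 86.22 m, so C_max = 67.4/(0.37 × 49.9 × 86.22) = 0.0423 kg/m³.

0.0423 kg/m³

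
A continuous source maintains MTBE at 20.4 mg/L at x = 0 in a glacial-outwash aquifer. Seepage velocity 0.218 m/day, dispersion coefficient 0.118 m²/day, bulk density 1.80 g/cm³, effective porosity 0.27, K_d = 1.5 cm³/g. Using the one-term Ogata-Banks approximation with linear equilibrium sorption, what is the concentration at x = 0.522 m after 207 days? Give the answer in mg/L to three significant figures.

19.5 mg/L

Retardation factor R = 1 + ρ_b·K_d/n = 1 + 1.80 × 1.5/0.27 = 11.00.
Sorption retards both mechanisms: v_R = v/R = 0.01982 m/day, D_R = D/R = 0.01073 m²/day.
v_R·t = 0.01982 × 207 = 4.10274 m; 2√(D_R t) = 2.981 m; argument = (0.522 − 4.10274)/2.981 = -1.201.
C = C₀ × ½·erfc(-1.201) = 20.4 × 0.9553 = 19.5 mg/L.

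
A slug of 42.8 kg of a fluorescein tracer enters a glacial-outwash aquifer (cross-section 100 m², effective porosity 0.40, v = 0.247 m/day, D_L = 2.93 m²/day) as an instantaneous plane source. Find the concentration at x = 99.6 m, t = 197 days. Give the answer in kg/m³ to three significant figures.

0.00408 kg/m³

For an instantaneous plane source, C(x,t) = M/(n_e·A·√(4πDt)) · exp(−(x−vt)²/(4Dt)), with n_e·A the pore (flow) area.
Plume center vt = 0.247 × 197 = 48.659 m, so the well at 99.6 m is 50.941 m downgradient of the peak.
√(4πDt) = 85.17 m, giving peak height M/(n_e·A·√(4πDt)) = 42.8/(0.40 × 100 × 85.17) = 0.01256 kg/m³.
(x−vt)²/(4Dt) = (50.941)²/(4 × 2.93 × 197) = 1.124; exp(−1.124) = 0.3250.
C = 0.01256 × 0.3250 = 0.00408 kg/m³.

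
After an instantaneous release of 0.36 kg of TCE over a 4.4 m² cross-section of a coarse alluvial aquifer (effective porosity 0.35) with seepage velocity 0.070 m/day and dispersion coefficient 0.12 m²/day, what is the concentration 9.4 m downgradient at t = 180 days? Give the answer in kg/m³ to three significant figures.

For an instantaneous plane source, C(x,t) = M/(n_e·A·√(4πDt)) · exp(−(x−vt)²/(4Dt)), with n_e·A the pore (flow) area.
Plume center vt = 0.070 × 180 = 12.6 m, so the well at 9.4 m is 3.2 m upgradient of the peak.
√(4πDt) = 16.48 m, giving peak height M/(n_e·A·√(4πDt)) = 0.36/(0.35 × 4.4 × 16.48) = 0.01418 kg/m³.
(x−vt)²/(4Dt) = (-3.2)²/(4 × 0.12 × 180) = 0.1185; exp(−0.1185) = 0.8883.
C = 0.01418 × 0.8883 = 0.0126 kg/m³.

0.0126 kg/m³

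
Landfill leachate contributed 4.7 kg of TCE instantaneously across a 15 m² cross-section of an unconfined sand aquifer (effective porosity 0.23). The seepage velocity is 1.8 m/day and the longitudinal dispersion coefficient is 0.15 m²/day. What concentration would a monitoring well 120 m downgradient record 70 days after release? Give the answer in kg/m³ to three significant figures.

For an instantaneous plane source, C(x,t) = M/(n_e·A·√(4πDt)) · exp(−(x−vt)²/(4Dt)), with n_e·A the pore (flow) area.
Plume center vt = 1.8 × 70 = 126 m, so the well at 120 m is 6 m upgradient of the peak.
√(4πDt) = 11.49 m, giving peak height M/(n_e·A·√(4πDt)) = 4.7/(0.23 × 15 × 11.49) = 0.1186 kg/m³.
(x−vt)²/(4Dt) = (-6)²/(4 × 0.15 × 70) = 0.8571; exp(−0.8571) = 0.4244.
C = 0.1186 × 0.4244 = 0.0503 kg/m³.

0.0503 kg/m³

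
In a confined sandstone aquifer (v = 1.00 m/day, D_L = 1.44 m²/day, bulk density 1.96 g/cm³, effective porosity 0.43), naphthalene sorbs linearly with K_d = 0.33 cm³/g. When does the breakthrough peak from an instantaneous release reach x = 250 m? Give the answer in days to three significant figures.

622 days

Retardation factor R = 1 + ρ_b·K_d/n = 1 + 1.96 × 0.33/0.43 = 2.504.
Sorption retards both mechanisms: v_R = v/R = 0.3994 m/day, D_R = D/R = 0.5751 m²/day.
Peak time from v_R²t² + 2D_R t − x² = 0: t = (√(D_R² + v_R²x²) − D_R)/v_R².
√(D_R² + v_R²x²) = √(0.5751² + 0.3994² × 250²) = 99.85; v_R² = 0.1595.
t = (99.85 − 0.5751)/0.1595 = 622 days.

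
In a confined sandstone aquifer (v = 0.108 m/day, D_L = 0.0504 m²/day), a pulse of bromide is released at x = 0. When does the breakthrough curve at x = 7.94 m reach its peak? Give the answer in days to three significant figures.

69.3 days

For the 1D instantaneous-source solution, setting ∂C/∂t = 0 at fixed x gives v²t² + 2Dt − x² = 0, so t = (√(D² + v²x²) − D)/v².
√(D² + v²x²) = √(0.0504² + 0.108² × 7.94²) = 0.8590; v² = 0.011664.
t = (0.8590 − 0.0504)/0.011664 = 69.3 days (vs. the pure-advection estimate x/v = 73.5 d).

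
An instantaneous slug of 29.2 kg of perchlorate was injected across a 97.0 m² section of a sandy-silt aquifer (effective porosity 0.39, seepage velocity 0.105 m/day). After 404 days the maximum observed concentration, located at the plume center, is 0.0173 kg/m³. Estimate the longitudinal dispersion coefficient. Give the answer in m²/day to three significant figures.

At the plume center C_max = M/(n_e·A·√(4πDt)), so D = M²/(4πt·(n_e·A·C_max)²).
n_e·A·C_max = 0.39 × 97.0 × 0.0173 = 0.6545 kg/m.
D = 29.2²/(4π × 404 × 0.6545²) = 0.392 m²/day.

0.392 m²/day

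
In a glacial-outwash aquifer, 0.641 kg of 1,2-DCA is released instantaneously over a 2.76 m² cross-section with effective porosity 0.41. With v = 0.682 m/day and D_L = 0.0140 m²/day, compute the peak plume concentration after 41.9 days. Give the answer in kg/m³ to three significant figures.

0.209 kg/m³

The peak of an instantaneous 1D plume sits at x = vt; there the Gaussian factor is 1 and C_max = M/(n_e·A·√(4πDt)), where n_e·A is the pore area the mass is dissolved in.
√(4πDt) = √(4π × 0.0140 × 41.9) = 2.715 m, so C_max = 0.641/(0.41 × 2.76 × 2.715) = 0.209 kg/m³.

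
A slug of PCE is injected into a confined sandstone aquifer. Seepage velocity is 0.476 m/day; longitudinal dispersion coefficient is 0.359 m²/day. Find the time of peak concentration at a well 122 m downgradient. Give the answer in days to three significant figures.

255 days

For the 1D instantaneous-source solution, setting ∂C/∂t = 0 at fixed x gives v²t² + 2Dt − x² = 0, so t = (√(D² + v²x²) − D)/v².
√(D² + v²x²) = √(0.359² + 0.476² × 122²) = 58.07; v² = 0.226576.
t = (58.07 − 0.359)/0.226576 = 255 days (vs. the pure-advection estimate x/v = 256 d).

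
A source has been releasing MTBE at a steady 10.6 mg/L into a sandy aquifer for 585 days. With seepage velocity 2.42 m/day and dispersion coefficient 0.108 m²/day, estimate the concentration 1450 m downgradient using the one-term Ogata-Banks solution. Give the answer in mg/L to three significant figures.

For a continuous step input, C/C₀ ≈ ½·erfc((x−vt)/(2√(Dt))).
vt = 2.42 × 585 = 1415.7 m and 2√(Dt) = 2√(0.108 × 585) = 15.90 m.
Argument (x−vt)/(2√(Dt)) = (1450 − 1415.7)/15.90 = 2.157; ½·erfc(2.157) = 0.001142.
C = 10.6 × 0.001142 = 0.0121 mg/L.

0.0121 mg/L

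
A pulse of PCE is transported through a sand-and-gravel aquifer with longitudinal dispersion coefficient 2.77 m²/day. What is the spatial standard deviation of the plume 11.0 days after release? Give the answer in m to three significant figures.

7.81 m

Dispersive spreading gives a Gaussian with σ² = 2Dt; advection only shifts the center.
σ = √(2 × 2.77 × 11.0) = 7.81 m.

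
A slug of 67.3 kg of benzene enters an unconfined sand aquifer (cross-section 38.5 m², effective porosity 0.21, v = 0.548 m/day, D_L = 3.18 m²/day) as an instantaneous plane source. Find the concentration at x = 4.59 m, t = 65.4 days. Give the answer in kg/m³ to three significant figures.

0.0503 kg/m³

For an instantaneous plane source, C(x,t) = M/(n_e·A·√(4πDt)) · exp(−(x−vt)²/(4Dt)), with n_e·A the pore (flow) area.
Plume center vt = 0.548 × 65.4 = 35.8392 m, so the well at 4.59 m is 31.2492 m upgradient of the peak.
√(4πDt) = 51.12 m, giving peak height M/(n_e·A·√(4πDt)) = 67.3/(0.21 × 38.5 × 51.12) = 0.1628 kg/m³.
(x−vt)²/(4Dt) = (-31.2492)²/(4 × 3.18 × 65.4) = 1.174; exp(−1.174) = 0.3091.
C = 0.1628 × 0.3091 = 0.0503 kg/m³.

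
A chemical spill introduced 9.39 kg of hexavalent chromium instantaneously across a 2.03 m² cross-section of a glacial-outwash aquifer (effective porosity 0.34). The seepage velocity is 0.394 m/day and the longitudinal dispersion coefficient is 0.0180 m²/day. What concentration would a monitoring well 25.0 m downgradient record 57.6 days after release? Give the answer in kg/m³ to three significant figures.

1.05 kg/m³

For an instantaneous plane source, C(x,t) = M/(n_e·A·√(4πDt)) · exp(−(x−vt)²/(4Dt)), with n_e·A the pore (flow) area.
Plume center vt = 0.394 × 57.6 = 22.6944 m, so the well at 25.0 m is 2.3056 m downgradient of the peak.
√(4πDt) = 3.610 m, giving peak height M/(n_e·A·√(4πDt)) = 9.39/(0.34 × 2.03 × 3.610) = 3.769 kg/m³.
(x−vt)²/(4Dt) = (2.3056)²/(4 × 0.0180 × 57.6) = 1.282; exp(−1.282) = 0.2775.
C = 3.769 × 0.2775 = 1.05 kg/m³.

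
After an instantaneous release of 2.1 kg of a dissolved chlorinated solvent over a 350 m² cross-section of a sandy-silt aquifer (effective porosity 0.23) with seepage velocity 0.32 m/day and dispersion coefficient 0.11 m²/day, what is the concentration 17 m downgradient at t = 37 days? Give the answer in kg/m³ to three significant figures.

For an instantaneous plane source, C(x,t) = M/(n_e·A·√(4πDt)) · exp(−(x−vt)²/(4Dt)), with n_e·A the pore (flow) area.
Plume center vt = 0.32 × 37 = 11.84 m, so the well at 17 m is 5.16 m downgradient of the peak.
√(4πDt) = 7.152 m, giving peak height M/(n_e·A·√(4πDt)) = 2.1/(0.23 × 350 × 7.152) = 0.003648 kg/m³.
(x−vt)²/(4Dt) = (5.16)²/(4 × 0.11 × 37) = 1.635; exp(−1.635) = 0.1950.
C = 0.003648 × 0.1950 = 0.000711 kg/m³.

0.000711 kg/m³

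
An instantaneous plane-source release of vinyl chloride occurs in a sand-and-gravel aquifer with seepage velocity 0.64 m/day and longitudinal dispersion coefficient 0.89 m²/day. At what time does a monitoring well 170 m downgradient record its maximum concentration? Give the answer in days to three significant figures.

For the 1D instantaneous-source solution, setting ∂C/∂t = 0 at fixed x gives v²t² + 2Dt − x² = 0, so t = (√(D² + v²x²) − D)/v².
√(D² + v²x²) = √(0.89² + 0.64² × 170²) = 108.8; v² = 0.4096.
t = (108.8 − 0.89)/0.4096 = 263 days (vs. the pure-advection estimate x/v = 266 d).

263 days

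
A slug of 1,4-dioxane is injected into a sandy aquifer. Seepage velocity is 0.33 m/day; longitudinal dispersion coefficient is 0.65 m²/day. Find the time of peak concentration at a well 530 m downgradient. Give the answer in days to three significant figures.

For the 1D instantaneous-source solution, setting ∂C/∂t = 0 at fixed x gives v²t² + 2Dt − x² = 0, so t = (√(D² + v²x²) − D)/v².
√(D² + v²x²) = √(0.65² + 0.33² × 530²) = 174.9; v² = 0.1089.
t = (174.9 − 0.65)/0.1089 = 1600 days (vs. the pure-advection estimate x/v = 1610 d).

1600 days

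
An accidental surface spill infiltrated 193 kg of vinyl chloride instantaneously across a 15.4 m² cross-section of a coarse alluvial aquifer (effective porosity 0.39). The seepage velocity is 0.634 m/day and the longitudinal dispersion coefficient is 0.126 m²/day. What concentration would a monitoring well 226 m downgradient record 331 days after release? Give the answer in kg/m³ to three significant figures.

For an instantaneous plane source, C(x,t) = M/(n_e·A·√(4πDt)) · exp(−(x−vt)²/(4Dt)), with n_e·A the pore (flow) area.
Plume center vt = 0.634 × 331 = 209.854 m, so the well at 226 m is 16.146 m downgradient of the peak.
√(4πDt) = 22.89 m, giving peak height M/(n_e·A·√(4πDt)) = 193/(0.39 × 15.4 × 22.89) = 1.404 kg/m³.
(x−vt)²/(4Dt) = (16.146)²/(4 × 0.126 × 331) = 1.563; exp(−1.563) = 0.2095.
C = 1.404 × 0.2095 = 0.294 kg/m³.

0.294 kg/m³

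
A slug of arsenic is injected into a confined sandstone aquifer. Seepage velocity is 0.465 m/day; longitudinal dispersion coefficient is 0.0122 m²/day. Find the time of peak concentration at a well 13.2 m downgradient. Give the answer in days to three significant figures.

For the 1D instantaneous-source solution, setting ∂C/∂t = 0 at fixed x gives v²t² + 2Dt − x² = 0, so t = (√(D² + v²x²) − D)/v².
√(D² + v²x²) = √(0.0122² + 0.465² × 13.2²) = 6.138; v² = 0.216225.
t = (6.138 − 0.0122)/0.216225 = 28.3 days (vs. the pure-advection estimate x/v = 28.4 d).

28.3 days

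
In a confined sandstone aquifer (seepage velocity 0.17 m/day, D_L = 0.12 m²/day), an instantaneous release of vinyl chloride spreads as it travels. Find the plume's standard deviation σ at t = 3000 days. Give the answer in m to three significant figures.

Dispersive spreading gives a Gaussian with σ² = 2Dt; advection only shifts the center.
σ = √(2 × 0.12 × 3000) = 26.8 m.

26.8 m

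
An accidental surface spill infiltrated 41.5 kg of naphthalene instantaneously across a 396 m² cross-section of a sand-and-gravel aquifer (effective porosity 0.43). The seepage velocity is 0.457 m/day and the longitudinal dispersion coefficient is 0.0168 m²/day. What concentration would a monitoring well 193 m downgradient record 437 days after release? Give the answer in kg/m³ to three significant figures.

For an instantaneous plane source, C(x,t) = M/(n_e·A·√(4πDt)) · exp(−(x−vt)²/(4Dt)), with n_e·A the pore (flow) area.
Plume center vt = 0.457 × 437 = 199.709 m, so the well at 193 m is 6.709 m upgradient of the peak.
√(4πDt) = 9.605 m, giving peak height M/(n_e·A·√(4πDt)) = 41.5/(0.43 × 396 × 9.605) = 0.02537 kg/m³.
(x−vt)²/(4Dt) = (-6.709)²/(4 × 0.0168 × 437) = 1.533; exp(−1.533) = 0.2159.
C = 0.02537 × 0.2159 = 0.00548 kg/m³.

0.00548 kg/m³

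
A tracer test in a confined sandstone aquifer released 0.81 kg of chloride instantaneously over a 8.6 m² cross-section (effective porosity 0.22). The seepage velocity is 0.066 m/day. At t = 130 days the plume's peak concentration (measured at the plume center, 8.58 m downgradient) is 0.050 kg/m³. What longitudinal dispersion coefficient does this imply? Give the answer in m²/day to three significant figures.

0.0449 m²/day

At the plume center C_max = M/(n_e·A·√(4πDt)), so D = M²/(4πt·(n_e·A·C_max)²).
n_e·A·C_max = 0.22 × 8.6 × 0.050 = 0.09460 kg/m.
D = 0.81²/(4π × 130 × 0.09460²) = 0.0449 m²/day.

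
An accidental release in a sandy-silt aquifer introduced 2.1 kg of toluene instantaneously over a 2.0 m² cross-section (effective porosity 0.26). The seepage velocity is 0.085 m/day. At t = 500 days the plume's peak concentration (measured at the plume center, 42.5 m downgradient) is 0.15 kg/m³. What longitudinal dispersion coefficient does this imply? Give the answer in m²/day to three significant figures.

0.115 m²/day

At the plume center C_max = M/(n_e·A·√(4πDt)), so D = M²/(4πt·(n_e·A·C_max)²).
n_e·A·C_max = 0.26 × 2.0 × 0.15 = 0.07800 kg/m.
D = 2.1²/(4π × 500 × 0.07800²) = 0.115 m²/day.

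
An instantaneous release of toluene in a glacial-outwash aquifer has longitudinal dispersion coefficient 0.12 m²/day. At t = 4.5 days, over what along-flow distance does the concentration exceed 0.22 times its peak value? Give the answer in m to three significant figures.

The plume is Gaussian with σ = √(2Dt) = √(2 × 0.12 × 4.5) = 1.039 m.
C/C_peak = exp(−Δx²/(2σ²)) = 0.22 ⇒ Δx = σ·√(−2 ln 0.22) = 1.039 × 1.740 = 1.808 m.
Width = 2Δx = 3.62 m.

3.62 m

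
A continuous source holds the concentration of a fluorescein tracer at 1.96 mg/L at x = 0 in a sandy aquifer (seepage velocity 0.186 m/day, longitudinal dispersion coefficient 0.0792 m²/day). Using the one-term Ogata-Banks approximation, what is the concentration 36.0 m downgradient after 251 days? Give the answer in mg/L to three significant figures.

For a continuous step input, C/C₀ ≈ ½·erfc((x−vt)/(2√(Dt))).
vt = 0.186 × 251 = 46.686 m and 2√(Dt) = 2√(0.0792 × 251) = 8.917 m.
Argument (x−vt)/(2√(Dt)) = (36.0 − 46.686)/8.917 = -1.198; ½·erfc(-1.198) = 0.9549.
C = 1.96 × 0.9549 = 1.87 mg/L.

1.87 mg/L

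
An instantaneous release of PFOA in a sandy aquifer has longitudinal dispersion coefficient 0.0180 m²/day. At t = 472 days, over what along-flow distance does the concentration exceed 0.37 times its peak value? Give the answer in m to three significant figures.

11.6 m

The plume is Gaussian with σ = √(2Dt) = √(2 × 0.0180 × 472) = 4.122 m.
C/C_peak = exp(−Δx²/(2σ²)) = 0.37 ⇒ Δx = σ·√(−2 ln 0.37) = 4.122 × 1.410 = 5.812 m.
Width = 2Δx = 11.6 m.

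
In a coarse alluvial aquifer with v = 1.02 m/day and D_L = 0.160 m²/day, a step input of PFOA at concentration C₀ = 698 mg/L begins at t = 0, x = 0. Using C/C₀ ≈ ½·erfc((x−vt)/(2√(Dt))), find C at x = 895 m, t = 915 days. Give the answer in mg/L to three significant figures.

689 mg/L

For a continuous step input, C/C₀ ≈ ½·erfc((x−vt)/(2√(Dt))).
vt = 1.02 × 915 = 933.3 m and 2√(Dt) = 2√(0.160 × 915) = 24.20 m.
Argument (x−vt)/(2√(Dt)) = (895 − 933.3)/24.20 = -1.583; ½·erfc(-1.583) = 0.9874.
C = 698 × 0.9874 = 689 mg/L.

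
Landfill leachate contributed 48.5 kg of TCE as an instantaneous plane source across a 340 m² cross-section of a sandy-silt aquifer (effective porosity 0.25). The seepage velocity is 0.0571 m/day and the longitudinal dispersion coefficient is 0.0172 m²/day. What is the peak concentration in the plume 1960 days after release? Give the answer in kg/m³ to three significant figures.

0.0277 kg/m³

The peak of an instantaneous 1D plume sits at x = vt; there the Gaussian factor is 1 and C_max = M/(n_e·A·√(4πDt)), where n_e·A is the pore area the mass is dissolved in.
√(4πDt) = √(4π × 0.0172 × 1960) = 20.58 m, so C_max = 48.5/(0.25 × 340 × 20.58) = 0.0277 kg/m³.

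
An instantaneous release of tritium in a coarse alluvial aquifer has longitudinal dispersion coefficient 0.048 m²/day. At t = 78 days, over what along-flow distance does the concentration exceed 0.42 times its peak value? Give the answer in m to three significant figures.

The plume is Gaussian with σ = √(2Dt) = √(2 × 0.048 × 78) = 2.736 m.
C/C_peak = exp(−Δx²/(2σ²)) = 0.42 ⇒ Δx = σ·√(−2 ln 0.42) = 2.736 × 1.317 = 3.603 m.
Width = 2Δx = 7.21 m.

7.21 m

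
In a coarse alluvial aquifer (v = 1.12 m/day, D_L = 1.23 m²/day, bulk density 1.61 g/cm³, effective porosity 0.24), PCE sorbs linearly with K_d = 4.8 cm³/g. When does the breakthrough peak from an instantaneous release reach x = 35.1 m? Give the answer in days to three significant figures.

1010 days

Retardation factor R = 1 + ρ_b·K_d/n = 1 + 1.61 × 4.8/0.24 = 33.20.
Sorption retards both mechanisms: v_R = v/R = 0.03373 m/day, D_R = D/R = 0.03705 m²/day.
Peak time from v_R²t² + 2D_R t − x² = 0: t = (√(D_R² + v_R²x²) − D_R)/v_R².
√(D_R² + v_R²x²) = √(0.03705² + 0.03373² × 35.1²) = 1.185; v_R² = 0.001138.
t = (1.185 − 0.03705)/0.001138 = 1010 days.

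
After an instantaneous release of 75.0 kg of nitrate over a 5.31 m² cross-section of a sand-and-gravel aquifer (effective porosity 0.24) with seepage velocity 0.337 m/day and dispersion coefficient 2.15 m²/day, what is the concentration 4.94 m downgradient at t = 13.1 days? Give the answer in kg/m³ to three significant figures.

3.12 kg/m³

For an instantaneous plane source, C(x,t) = M/(n_e·A·√(4πDt)) · exp(−(x−vt)²/(4Dt)), with n_e·A the pore (flow) area.
Plume center vt = 0.337 × 13.1 = 4.4147 m, so the well at 4.94 m is 0.5253 m downgradient of the peak.
√(4πDt) = 18.81 m, giving peak height M/(n_e·A·√(4πDt)) = 75.0/(0.24 × 5.31 × 18.81) = 3.129 kg/m³.
(x−vt)²/(4Dt) = (0.5253)²/(4 × 2.15 × 13.1) = 0.002449; exp(−0.002449) = 0.9976.
C = 3.129 × 0.9976 = 3.12 kg/m³.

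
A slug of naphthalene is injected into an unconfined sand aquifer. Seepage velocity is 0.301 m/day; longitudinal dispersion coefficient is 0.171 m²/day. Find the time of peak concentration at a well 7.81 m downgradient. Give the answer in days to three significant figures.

For the 1D instantaneous-source solution, setting ∂C/∂t = 0 at fixed x gives v²t² + 2Dt − x² = 0, so t = (√(D² + v²x²) − D)/v².
√(D² + v²x²) = √(0.171² + 0.301² × 7.81²) = 2.357; v² = 0.090601.
t = (2.357 − 0.171)/0.090601 = 24.1 days (vs. the pure-advection estimate x/v = 25.9 d).

24.1 days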